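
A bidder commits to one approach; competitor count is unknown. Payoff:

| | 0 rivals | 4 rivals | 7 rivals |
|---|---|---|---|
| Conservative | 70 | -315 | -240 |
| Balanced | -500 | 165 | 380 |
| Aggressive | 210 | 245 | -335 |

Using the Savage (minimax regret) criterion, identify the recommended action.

Conservative

Column bests: 0 rivals=210, 4 rivals=245, 7 rivals=380.
Conservative regrets: 140, 560, 620 → max 620
Balanced regrets: 710, 80, 0 → max 710
Aggressive regrets: 0, 0, 715 → max 715
Smallest max regret = 620 → Conservative.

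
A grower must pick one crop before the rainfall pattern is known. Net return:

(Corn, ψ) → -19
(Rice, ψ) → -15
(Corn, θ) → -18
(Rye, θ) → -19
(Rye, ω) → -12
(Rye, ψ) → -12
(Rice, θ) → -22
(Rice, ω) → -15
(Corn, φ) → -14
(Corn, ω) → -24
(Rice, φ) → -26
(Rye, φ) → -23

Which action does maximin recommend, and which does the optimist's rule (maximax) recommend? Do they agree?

maximin → Rye; maximax → Rye (agree)

Row minima: Rye=-23, Corn=-24, Rice=-26
Best worst-case = -23 → Rye.
Row maxima: Rye=-12, Corn=-14, Rice=-15
Best best-case = -12 → Rye.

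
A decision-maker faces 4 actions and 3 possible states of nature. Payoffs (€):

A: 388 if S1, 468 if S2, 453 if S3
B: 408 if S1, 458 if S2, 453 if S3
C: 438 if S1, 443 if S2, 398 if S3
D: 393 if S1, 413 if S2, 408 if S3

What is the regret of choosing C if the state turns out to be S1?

0

Best payoff under S1 is 438.
Regret = 438 − 438 = 0.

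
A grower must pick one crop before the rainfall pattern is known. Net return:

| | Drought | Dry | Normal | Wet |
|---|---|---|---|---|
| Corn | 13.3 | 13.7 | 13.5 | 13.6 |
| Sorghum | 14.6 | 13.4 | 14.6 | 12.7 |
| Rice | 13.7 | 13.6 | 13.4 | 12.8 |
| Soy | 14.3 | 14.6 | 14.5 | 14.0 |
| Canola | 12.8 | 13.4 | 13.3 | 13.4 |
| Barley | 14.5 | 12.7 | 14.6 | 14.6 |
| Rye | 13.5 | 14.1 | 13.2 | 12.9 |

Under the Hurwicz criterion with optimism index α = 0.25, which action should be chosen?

Soy

Corn: 0.25·13.7 + 0.75·13.3 = 13.4
Sorghum: 0.25·14.6 + 0.75·12.7 = 13.175
Rice: 0.25·13.7 + 0.75·12.8 = 13.025
Soy: 0.25·14.6 + 0.75·14.0 = 14.15
Canola: 0.25·13.4 + 0.75·12.8 = 12.95
Barley: 0.25·14.6 + 0.75·12.7 = 13.175
Rye: 0.25·14.1 + 0.75·12.9 = 13.2
Highest Hurwicz score = 14.15 → Soy.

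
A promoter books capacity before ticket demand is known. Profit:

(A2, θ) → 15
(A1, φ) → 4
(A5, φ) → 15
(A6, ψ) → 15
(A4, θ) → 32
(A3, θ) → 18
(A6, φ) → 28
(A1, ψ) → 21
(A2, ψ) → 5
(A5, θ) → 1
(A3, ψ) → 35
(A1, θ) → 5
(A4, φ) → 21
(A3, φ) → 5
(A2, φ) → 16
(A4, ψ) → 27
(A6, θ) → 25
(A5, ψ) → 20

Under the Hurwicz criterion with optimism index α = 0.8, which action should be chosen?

A4

A1: 0.8·21 + 0.2·4 = 17.6
A2: 0.8·16 + 0.2·5 = 13.8
A3: 0.8·35 + 0.2·5 = 29
A4: 0.8·32 + 0.2·21 = 29.8
A5: 0.8·20 + 0.2·1 = 16.2
A6: 0.8·28 + 0.2·15 = 25.4
Highest Hurwicz score = 29.8 → A4.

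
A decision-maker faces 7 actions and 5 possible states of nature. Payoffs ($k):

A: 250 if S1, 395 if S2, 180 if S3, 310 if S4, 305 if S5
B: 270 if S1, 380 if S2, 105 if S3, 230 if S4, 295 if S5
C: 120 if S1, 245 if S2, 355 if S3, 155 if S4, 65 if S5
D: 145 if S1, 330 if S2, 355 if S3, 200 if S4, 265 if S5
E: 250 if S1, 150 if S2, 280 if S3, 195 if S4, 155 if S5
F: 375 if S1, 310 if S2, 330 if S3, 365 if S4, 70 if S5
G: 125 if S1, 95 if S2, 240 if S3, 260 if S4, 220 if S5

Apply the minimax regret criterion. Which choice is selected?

A

Column bests: S1=375, S2=395, S3=355, S4=365, S5=305.
A regrets: 125, 0, 175, 55, 0 → max 175
B regrets: 105, 15, 250, 135, 10 → max 250
C regrets: 255, 150, 0, 210, 240 → max 255
D regrets: 230, 65, 0, 165, 40 → max 230
E regrets: 125, 245, 75, 170, 150 → max 245
F regrets: 0, 85, 25, 0, 235 → max 235
G regrets: 250, 300, 115, 105, 85 → max 300
Smallest max regret = 175 → A.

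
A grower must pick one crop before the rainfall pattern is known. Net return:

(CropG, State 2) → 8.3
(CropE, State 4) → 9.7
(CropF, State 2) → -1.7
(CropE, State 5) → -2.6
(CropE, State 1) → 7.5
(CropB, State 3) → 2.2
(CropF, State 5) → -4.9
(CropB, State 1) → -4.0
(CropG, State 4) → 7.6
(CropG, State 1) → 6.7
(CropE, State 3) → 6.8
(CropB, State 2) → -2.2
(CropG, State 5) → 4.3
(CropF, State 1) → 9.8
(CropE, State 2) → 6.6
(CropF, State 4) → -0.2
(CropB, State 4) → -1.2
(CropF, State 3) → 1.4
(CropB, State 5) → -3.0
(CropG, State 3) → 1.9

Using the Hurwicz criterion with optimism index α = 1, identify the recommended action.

CropF

CropG: 1·8.3 + 0·1.9 = 8.3
CropB: 1·2.2 + 0·(-4.0) = 2.2
CropF: 1·9.8 + 0·(-4.9) = 9.8
CropE: 1·9.7 + 0·(-2.6) = 9.7
Highest Hurwicz score = 9.8 → CropF.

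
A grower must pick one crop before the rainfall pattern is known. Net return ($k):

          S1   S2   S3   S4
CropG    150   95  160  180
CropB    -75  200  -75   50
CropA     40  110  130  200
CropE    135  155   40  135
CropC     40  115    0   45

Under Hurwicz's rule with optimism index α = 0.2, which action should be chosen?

CropG

CropG: 0.2·180 + 0.8·95 = 112
CropB: 0.2·200 + 0.8·(-75) = -20
CropA: 0.2·200 + 0.8·40 = 72
CropE: 0.2·155 + 0.8·40 = 63
CropC: 0.2·115 + 0.8·0 = 23
Highest Hurwicz score = 112 → CropG.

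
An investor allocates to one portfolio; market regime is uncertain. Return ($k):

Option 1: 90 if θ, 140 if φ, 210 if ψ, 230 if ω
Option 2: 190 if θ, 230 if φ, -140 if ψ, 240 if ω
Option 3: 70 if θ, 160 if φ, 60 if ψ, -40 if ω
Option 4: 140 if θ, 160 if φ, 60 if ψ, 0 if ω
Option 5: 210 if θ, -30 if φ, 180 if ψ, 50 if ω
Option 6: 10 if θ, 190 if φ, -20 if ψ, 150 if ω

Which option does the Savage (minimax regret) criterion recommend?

Column bests: θ=210, φ=230, ψ=210, ω=240.
Option 1 regrets: 120, 90, 0, 10 → max 120
Option 2 regrets: 20, 0, 350, 0 → max 350
Option 3 regrets: 140, 70, 150, 280 → max 280
Option 4 regrets: 70, 70, 150, 240 → max 240
Option 5 regrets: 0, 260, 30, 190 → max 260
Option 6 regrets: 200, 40, 230, 90 → max 230
Smallest max regret = 120 → Option 1.

Option 1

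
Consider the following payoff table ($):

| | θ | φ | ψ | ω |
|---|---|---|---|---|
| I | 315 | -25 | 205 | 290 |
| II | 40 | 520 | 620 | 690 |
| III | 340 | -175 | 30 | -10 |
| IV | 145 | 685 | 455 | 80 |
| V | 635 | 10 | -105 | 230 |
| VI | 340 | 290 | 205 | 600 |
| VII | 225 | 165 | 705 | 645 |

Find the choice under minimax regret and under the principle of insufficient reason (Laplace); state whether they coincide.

Column bests: θ=635, φ=685, ψ=705, ω=690.
I regrets: 320, 710, 500, 400 → max 710
II regrets: 595, 165, 85, 0 → max 595
III regrets: 295, 860, 675, 700 → max 860
IV regrets: 490, 0, 250, 610 → max 610
V regrets: 0, 675, 810, 460 → max 810
VI regrets: 295, 395, 500, 90 → max 500
VII regrets: 410, 520, 0, 45 → max 520
Smallest max regret = 500 → VI.
Row averages: I=196.25, II=467.5, III=46.25, IV=341.25, V=192.5, VI=358.75, VII=435
Highest average = 467.5 → II.

minimax regret → VI; laplace → II (disagree)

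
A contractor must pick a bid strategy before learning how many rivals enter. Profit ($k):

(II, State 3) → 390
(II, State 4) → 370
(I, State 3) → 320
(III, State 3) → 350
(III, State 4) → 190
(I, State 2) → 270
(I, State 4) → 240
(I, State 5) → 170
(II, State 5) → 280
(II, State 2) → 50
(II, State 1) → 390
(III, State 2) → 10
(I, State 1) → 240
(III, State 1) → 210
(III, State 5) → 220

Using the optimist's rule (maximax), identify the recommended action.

Row maxima: I=320, II=390, III=350
Best best-case = 390 → II.

II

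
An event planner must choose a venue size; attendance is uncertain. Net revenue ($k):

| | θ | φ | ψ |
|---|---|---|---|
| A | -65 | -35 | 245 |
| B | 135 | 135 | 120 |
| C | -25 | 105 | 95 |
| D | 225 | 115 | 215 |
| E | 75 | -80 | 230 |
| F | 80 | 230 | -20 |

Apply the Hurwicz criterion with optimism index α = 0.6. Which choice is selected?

A: 0.6·245 + 0.4·(-65) = 121
B: 0.6·135 + 0.4·120 = 129
C: 0.6·105 + 0.4·(-25) = 53
D: 0.6·225 + 0.4·115 = 181
E: 0.6·230 + 0.4·(-80) = 106
F: 0.6·230 + 0.4·(-20) = 130
Highest Hurwicz score = 181 → D.

D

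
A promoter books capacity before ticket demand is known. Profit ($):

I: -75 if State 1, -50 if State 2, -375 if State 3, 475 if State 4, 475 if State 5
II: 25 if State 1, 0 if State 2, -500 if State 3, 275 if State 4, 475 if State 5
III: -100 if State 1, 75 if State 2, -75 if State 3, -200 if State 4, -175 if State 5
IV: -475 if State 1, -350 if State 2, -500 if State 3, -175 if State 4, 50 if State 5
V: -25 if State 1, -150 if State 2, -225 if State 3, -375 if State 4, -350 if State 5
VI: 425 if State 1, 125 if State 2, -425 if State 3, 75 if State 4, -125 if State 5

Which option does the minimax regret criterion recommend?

II

Column bests: State 1=425, State 2=125, State 3=-75, State 4=475, State 5=475.
I regrets: 500, 175, 300, 0, 0 → max 500
II regrets: 400, 125, 425, 200, 0 → max 425
III regrets: 525, 50, 0, 675, 650 → max 675
IV regrets: 900, 475, 425, 650, 425 → max 900
V regrets: 450, 275, 150, 850, 825 → max 850
VI regrets: 0, 0, 350, 400, 600 → max 600
Smallest max regret = 425 → II.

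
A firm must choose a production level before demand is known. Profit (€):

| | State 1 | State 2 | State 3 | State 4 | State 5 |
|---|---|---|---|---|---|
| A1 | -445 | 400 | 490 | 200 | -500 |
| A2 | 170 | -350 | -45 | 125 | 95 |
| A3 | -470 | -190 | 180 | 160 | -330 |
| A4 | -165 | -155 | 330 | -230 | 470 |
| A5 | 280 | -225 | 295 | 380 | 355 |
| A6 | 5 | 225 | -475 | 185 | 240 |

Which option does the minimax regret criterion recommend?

Column bests: State 1=280, State 2=400, State 3=490, State 4=380, State 5=470.
A1 regrets: 725, 0, 0, 180, 970 → max 970
A2 regrets: 110, 750, 535, 255, 375 → max 750
A3 regrets: 750, 590, 310, 220, 800 → max 800
A4 regrets: 445, 555, 160, 610, 0 → max 610
A5 regrets: 0, 625, 195, 0, 115 → max 625
A6 regrets: 275, 175, 965, 195, 230 → max 965
Smallest max regret = 610 → A4.

A4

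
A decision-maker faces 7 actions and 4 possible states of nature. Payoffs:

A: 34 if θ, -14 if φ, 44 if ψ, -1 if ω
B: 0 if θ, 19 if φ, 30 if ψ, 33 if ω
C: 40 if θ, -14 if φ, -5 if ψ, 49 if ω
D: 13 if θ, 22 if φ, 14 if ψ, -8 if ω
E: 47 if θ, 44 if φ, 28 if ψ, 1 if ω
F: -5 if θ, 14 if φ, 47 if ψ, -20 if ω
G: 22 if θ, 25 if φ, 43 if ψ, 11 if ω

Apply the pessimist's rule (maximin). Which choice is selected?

Row minima: A=-14, B=0, C=-14, D=-8, E=1, F=-20, G=11
Best worst-case = 11 → G.

G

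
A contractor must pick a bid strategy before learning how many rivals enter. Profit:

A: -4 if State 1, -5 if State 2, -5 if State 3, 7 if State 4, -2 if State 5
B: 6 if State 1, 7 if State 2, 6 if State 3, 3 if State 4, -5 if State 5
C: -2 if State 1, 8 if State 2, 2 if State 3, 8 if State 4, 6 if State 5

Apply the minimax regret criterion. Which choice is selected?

Column bests: State 1=6, State 2=8, State 3=6, State 4=8, State 5=6.
A regrets: 10, 13, 11, 1, 8 → max 13
B regrets: 0, 1, 0, 5, 11 → max 11
C regrets: 8, 0, 4, 0, 0 → max 8
Smallest max regret = 8 → C.

C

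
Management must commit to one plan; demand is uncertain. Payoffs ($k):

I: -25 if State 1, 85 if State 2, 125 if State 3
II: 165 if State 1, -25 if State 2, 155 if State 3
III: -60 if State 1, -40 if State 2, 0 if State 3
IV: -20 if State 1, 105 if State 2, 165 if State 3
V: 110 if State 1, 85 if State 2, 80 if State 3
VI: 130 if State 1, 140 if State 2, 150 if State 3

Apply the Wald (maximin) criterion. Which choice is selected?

VI

Row minima: I=-25, II=-25, III=-60, IV=-20, V=80, VI=130
Best worst-case = 130 → VI.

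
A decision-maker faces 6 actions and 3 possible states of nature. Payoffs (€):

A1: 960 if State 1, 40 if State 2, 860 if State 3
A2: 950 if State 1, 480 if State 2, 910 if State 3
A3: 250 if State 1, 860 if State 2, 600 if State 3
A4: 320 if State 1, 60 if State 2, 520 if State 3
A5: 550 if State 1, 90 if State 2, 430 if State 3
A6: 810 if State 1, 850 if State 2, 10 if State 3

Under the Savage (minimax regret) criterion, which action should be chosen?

A2

Column bests: State 1=960, State 2=860, State 3=910.
A1 regrets: 0, 820, 50 → max 820
A2 regrets: 10, 380, 0 → max 380
A3 regrets: 710, 0, 310 → max 710
A4 regrets: 640, 800, 390 → max 800
A5 regrets: 410, 770, 480 → max 770
A6 regrets: 150, 10, 900 → max 900
Smallest max regret = 380 → A2.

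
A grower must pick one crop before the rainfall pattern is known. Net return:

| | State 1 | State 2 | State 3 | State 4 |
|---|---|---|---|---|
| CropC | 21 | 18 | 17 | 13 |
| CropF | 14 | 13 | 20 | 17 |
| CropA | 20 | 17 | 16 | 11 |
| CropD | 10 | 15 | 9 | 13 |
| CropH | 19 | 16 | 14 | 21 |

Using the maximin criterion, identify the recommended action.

Row minima: CropC=13, CropF=13, CropA=11, CropD=9, CropH=14
Best worst-case = 14 → CropH.

CropH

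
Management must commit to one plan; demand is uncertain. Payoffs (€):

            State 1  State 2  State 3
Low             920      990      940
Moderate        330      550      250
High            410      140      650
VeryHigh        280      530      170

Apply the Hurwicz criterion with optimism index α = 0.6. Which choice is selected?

Low

Low: 0.6·990 + 0.4·920 = 962
Moderate: 0.6·550 + 0.4·250 = 430
High: 0.6·650 + 0.4·140 = 446
VeryHigh: 0.6·530 + 0.4·170 = 386
Highest Hurwicz score = 962 → Low.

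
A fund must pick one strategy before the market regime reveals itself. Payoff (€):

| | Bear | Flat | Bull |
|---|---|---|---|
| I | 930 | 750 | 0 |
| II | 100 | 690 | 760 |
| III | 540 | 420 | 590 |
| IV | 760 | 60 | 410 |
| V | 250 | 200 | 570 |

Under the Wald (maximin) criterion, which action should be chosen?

III

Row minima: I=0, II=100, III=420, IV=60, V=200
Best worst-case = 420 → III.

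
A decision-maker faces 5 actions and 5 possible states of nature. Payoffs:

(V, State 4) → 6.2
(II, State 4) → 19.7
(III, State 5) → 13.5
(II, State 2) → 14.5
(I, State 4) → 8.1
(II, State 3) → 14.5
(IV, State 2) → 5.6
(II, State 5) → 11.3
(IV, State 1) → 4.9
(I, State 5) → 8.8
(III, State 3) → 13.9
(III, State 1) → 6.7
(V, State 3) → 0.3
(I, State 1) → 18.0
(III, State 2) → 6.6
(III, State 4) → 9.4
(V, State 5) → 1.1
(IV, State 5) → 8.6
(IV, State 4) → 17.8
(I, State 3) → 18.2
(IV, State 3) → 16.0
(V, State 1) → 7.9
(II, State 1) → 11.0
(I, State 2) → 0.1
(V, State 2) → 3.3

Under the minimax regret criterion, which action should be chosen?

Column bests: State 1=18.0, State 2=14.5, State 3=18.2, State 4=19.7, State 5=13.5.
I regrets: 0.0, 14.4, 0.0, 11.6, 4.7 → max 14.4
II regrets: 7.0, 0.0, 3.7, 0.0, 2.2 → max 7.0
III regrets: 11.3, 7.9, 4.3, 10.3, 0.0 → max 11.3
IV regrets: 13.1, 8.9, 2.2, 1.9, 4.9 → max 13.1
V regrets: 10.1, 11.2, 17.9, 13.5, 12.4 → max 17.9
Smallest max regret = 7.0 → II.

II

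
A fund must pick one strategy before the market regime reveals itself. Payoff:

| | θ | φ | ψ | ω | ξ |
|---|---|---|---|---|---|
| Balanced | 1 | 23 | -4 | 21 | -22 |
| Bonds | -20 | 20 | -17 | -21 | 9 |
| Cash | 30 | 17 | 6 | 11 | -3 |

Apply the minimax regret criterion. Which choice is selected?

Cash

Column bests: θ=30, φ=23, ψ=6, ω=21, ξ=9.
Balanced regrets: 29, 0, 10, 0, 31 → max 31
Bonds regrets: 50, 3, 23, 42, 0 → max 50
Cash regrets: 0, 6, 0, 10, 12 → max 12
Smallest max regret = 12 → Cash.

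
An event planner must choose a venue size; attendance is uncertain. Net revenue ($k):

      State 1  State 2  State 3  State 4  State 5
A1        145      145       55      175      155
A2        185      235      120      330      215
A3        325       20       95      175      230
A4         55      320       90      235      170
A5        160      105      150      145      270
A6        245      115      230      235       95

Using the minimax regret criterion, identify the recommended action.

A2

Column bests: State 1=325, State 2=320, State 3=230, State 4=330, State 5=270.
A1 regrets: 180, 175, 175, 155, 115 → max 180
A2 regrets: 140, 85, 110, 0, 55 → max 140
A3 regrets: 0, 300, 135, 155, 40 → max 300
A4 regrets: 270, 0, 140, 95, 100 → max 270
A5 regrets: 165, 215, 80, 185, 0 → max 215
A6 regrets: 80, 205, 0, 95, 175 → max 205
Smallest max regret = 140 → A2.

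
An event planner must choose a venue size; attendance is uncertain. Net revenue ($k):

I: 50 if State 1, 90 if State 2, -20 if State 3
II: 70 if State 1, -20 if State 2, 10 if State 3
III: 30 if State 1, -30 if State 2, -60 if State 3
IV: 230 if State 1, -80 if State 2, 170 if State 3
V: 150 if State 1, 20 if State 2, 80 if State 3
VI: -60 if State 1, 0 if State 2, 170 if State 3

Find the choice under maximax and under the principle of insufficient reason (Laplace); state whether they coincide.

maximax → IV; laplace → IV (agree)

Row maxima: I=90, II=70, III=30, IV=230, V=150, VI=170
Best best-case = 230 → IV.
Row averages: I=40, II=20, III=-20, IV=320/3, V=250/3, VI=110/3
Highest average = 320/3 → IV.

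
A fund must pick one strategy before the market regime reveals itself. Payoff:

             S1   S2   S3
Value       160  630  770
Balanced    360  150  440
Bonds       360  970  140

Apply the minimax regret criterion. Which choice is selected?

Value

Column bests: S1=360, S2=970, S3=770.
Value regrets: 200, 340, 0 → max 340
Balanced regrets: 0, 820, 330 → max 820
Bonds regrets: 0, 0, 630 → max 630
Smallest max regret = 340 → Value.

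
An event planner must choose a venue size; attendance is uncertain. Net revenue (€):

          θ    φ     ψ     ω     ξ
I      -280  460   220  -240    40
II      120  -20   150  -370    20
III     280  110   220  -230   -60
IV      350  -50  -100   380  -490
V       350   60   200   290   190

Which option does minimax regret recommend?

V

Column bests: θ=350, φ=460, ψ=220, ω=380, ξ=190.
I regrets: 630, 0, 0, 620, 150 → max 630
II regrets: 230, 480, 70, 750, 170 → max 750
III regrets: 70, 350, 0, 610, 250 → max 610
IV regrets: 0, 510, 320, 0, 680 → max 680
V regrets: 0, 400, 20, 90, 0 → max 400
Smallest max regret = 400 → V.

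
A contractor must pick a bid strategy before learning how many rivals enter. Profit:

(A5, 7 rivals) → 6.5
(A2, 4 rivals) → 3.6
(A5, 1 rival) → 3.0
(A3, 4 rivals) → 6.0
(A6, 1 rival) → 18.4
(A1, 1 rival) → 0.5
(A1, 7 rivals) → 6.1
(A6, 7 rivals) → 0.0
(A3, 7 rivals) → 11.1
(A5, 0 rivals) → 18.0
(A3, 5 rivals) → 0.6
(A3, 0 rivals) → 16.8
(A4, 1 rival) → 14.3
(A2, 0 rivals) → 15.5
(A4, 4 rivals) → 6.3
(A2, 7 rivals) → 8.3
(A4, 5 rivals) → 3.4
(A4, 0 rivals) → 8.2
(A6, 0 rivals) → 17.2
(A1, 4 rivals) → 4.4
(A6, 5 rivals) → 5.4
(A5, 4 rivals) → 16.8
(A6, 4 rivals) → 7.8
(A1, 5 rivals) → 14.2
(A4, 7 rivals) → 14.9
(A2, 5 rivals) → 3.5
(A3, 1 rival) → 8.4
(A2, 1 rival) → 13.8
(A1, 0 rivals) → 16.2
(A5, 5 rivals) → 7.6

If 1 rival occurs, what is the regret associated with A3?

Best payoff under 1 rival is 18.4.
Regret = 18.4 − 8.4 = 10.0.

10.0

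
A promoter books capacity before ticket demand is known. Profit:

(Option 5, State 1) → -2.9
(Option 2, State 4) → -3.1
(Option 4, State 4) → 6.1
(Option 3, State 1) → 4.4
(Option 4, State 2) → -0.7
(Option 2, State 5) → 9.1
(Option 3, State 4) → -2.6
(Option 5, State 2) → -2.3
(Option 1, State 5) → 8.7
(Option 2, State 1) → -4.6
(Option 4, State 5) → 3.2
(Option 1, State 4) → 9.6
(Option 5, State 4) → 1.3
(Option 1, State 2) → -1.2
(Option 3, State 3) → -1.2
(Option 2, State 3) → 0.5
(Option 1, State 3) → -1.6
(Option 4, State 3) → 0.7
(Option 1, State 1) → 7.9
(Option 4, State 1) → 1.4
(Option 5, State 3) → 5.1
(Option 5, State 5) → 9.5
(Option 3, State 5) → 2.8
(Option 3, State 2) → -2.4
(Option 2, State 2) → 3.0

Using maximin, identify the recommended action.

Option 4

Row minima: Option 1=-1.6, Option 2=-4.6, Option 3=-2.6, Option 4=-0.7, Option 5=-2.9
Best worst-case = -0.7 → Option 4.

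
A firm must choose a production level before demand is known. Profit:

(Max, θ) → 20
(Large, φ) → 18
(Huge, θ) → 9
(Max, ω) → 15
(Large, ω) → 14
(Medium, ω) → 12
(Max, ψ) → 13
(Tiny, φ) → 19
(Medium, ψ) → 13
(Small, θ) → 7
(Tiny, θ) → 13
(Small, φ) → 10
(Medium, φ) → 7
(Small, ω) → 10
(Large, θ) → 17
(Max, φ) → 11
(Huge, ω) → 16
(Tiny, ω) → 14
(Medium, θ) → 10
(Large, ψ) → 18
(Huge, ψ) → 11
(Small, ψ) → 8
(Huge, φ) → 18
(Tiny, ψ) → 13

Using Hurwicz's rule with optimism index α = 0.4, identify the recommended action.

Large

Tiny: 0.4·19 + 0.6·13 = 15.4
Small: 0.4·10 + 0.6·7 = 8.2
Medium: 0.4·13 + 0.6·7 = 9.4
Large: 0.4·18 + 0.6·14 = 15.6
Huge: 0.4·18 + 0.6·9 = 12.6
Max: 0.4·20 + 0.6·11 = 14.6
Highest Hurwicz score = 15.6 → Large.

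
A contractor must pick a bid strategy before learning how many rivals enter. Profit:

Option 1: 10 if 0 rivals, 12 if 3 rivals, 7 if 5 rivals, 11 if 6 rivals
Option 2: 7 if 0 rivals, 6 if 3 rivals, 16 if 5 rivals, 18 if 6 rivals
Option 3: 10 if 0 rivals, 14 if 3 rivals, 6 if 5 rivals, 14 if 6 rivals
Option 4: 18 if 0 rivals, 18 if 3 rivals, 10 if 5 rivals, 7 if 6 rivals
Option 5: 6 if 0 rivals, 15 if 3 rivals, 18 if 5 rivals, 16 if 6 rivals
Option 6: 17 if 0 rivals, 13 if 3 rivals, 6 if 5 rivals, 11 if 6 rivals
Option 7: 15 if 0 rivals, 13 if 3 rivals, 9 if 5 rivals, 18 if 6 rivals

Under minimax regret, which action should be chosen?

Option 7

Column bests: 0 rivals=18, 3 rivals=18, 5 rivals=18, 6 rivals=18.
Option 1 regrets: 8, 6, 11, 7 → max 11
Option 2 regrets: 11, 12, 2, 0 → max 12
Option 3 regrets: 8, 4, 12, 4 → max 12
Option 4 regrets: 0, 0, 8, 11 → max 11
Option 5 regrets: 12, 3, 0, 2 → max 12
Option 6 regrets: 1, 5, 12, 7 → max 12
Option 7 regrets: 3, 5, 9, 0 → max 9
Smallest max regret = 9 → Option 7.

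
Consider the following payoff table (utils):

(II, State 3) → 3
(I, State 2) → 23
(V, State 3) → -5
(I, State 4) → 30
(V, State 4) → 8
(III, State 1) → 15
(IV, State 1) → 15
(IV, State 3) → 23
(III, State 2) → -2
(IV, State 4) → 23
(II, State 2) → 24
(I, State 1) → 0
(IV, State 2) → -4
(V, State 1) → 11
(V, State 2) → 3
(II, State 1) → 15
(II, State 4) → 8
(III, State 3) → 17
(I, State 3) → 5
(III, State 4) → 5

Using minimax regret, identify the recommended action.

I

Column bests: State 1=15, State 2=24, State 3=23, State 4=30.
I regrets: 15, 1, 18, 0 → max 18
II regrets: 0, 0, 20, 22 → max 22
III regrets: 0, 26, 6, 25 → max 26
IV regrets: 0, 28, 0, 7 → max 28
V regrets: 4, 21, 28, 22 → max 28
Smallest max regret = 18 → I.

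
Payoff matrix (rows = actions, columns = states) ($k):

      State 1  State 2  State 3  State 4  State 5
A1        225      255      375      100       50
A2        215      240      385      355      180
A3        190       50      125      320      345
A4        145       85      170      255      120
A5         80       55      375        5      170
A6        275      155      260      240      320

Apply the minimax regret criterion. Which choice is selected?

Column bests: State 1=275, State 2=255, State 3=385, State 4=355, State 5=345.
A1 regrets: 50, 0, 10, 255, 295 → max 295
A2 regrets: 60, 15, 0, 0, 165 → max 165
A3 regrets: 85, 205, 260, 35, 0 → max 260
A4 regrets: 130, 170, 215, 100, 225 → max 225
A5 regrets: 195, 200, 10, 350, 175 → max 350
A6 regrets: 0, 100, 125, 115, 25 → max 125
Smallest max regret = 125 → A6.

A6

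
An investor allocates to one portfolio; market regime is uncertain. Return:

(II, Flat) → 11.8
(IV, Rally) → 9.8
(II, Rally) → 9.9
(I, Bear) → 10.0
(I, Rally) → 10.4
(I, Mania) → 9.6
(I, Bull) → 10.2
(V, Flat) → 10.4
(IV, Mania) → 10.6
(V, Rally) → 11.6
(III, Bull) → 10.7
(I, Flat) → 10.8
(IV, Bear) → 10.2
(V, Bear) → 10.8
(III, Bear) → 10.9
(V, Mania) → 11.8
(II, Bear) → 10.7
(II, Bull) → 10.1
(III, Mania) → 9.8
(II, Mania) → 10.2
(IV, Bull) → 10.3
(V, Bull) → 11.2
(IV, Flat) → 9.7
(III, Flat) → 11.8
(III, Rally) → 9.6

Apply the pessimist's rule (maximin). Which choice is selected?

V

Row minima: I=9.6, II=9.9, III=9.6, IV=9.7, V=10.4
Best worst-case = 10.4 → V.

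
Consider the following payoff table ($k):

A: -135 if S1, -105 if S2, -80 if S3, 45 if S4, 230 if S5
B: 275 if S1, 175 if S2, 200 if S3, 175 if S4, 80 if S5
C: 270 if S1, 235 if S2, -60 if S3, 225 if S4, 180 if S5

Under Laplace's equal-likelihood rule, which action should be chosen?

Row averages: A=-9, B=181, C=170
Highest average = 181 → B.

B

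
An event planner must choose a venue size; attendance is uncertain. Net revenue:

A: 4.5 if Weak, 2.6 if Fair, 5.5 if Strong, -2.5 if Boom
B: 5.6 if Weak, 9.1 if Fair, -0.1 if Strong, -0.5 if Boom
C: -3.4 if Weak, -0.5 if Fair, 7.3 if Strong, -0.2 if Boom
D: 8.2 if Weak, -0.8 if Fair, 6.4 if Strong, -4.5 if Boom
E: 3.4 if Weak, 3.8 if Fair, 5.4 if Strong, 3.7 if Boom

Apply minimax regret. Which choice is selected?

E

Column bests: Weak=8.2, Fair=9.1, Strong=7.3, Boom=3.7.
A regrets: 3.7, 6.5, 1.8, 6.2 → max 6.5
B regrets: 2.6, 0.0, 7.4, 4.2 → max 7.4
C regrets: 11.6, 9.6, 0.0, 3.9 → max 11.6
D regrets: 0.0, 9.9, 0.9, 8.2 → max 9.9
E regrets: 4.8, 5.3, 1.9, 0.0 → max 5.3
Smallest max regret = 5.3 → E.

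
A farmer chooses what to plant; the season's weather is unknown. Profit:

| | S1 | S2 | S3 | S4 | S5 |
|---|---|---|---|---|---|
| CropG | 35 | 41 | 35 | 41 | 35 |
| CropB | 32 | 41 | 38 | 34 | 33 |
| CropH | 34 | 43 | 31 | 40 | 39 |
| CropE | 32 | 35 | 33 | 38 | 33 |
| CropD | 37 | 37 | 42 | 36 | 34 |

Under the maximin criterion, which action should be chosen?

Row minima: CropG=35, CropB=32, CropH=31, CropE=32, CropD=34
Best worst-case = 35 → CropG.

CropG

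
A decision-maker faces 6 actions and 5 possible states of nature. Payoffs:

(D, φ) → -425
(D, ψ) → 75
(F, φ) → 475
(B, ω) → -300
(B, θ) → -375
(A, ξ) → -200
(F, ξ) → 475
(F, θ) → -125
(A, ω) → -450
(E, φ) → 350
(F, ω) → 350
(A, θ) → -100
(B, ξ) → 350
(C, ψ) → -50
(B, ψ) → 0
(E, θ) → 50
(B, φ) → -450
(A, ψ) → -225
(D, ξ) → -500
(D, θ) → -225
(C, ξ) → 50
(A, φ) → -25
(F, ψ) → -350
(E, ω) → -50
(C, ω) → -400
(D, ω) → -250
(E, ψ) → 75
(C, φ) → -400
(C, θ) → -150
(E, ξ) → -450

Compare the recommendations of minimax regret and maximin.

Column bests: θ=50, φ=475, ψ=75, ω=350, ξ=475.
A regrets: 150, 500, 300, 800, 675 → max 800
B regrets: 425, 925, 75, 650, 125 → max 925
C regrets: 200, 875, 125, 750, 425 → max 875
D regrets: 275, 900, 0, 600, 975 → max 975
E regrets: 0, 125, 0, 400, 925 → max 925
F regrets: 175, 0, 425, 0, 0 → max 425
Smallest max regret = 425 → F.
Row minima: A=-450, B=-450, C=-400, D=-500, E=-450, F=-350
Best worst-case = -350 → F.

minimax regret → F; maximin → F (agree)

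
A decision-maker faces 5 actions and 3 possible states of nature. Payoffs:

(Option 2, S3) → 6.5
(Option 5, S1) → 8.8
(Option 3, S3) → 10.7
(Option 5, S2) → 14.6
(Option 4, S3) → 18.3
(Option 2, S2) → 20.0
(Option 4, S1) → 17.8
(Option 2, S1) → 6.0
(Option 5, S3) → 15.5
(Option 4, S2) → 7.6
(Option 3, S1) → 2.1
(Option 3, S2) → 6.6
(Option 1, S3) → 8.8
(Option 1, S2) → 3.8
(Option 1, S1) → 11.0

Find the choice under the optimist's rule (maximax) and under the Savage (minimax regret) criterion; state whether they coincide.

maximax → Option 2; minimax regret → Option 5 (disagree)

Row maxima: Option 1=11.0, Option 2=20.0, Option 3=10.7, Option 4=18.3, Option 5=15.5
Best best-case = 20.0 → Option 2.
Column bests: S1=17.8, S2=20.0, S3=18.3.
Option 1 regrets: 6.8, 16.2, 9.5 → max 16.2
Option 2 regrets: 11.8, 0.0, 11.8 → max 11.8
Option 3 regrets: 15.7, 13.4, 7.6 → max 15.7
Option 4 regrets: 0.0, 12.4, 0.0 → max 12.4
Option 5 regrets: 9.0, 5.4, 2.8 → max 9.0
Smallest max regret = 9.0 → Option 5.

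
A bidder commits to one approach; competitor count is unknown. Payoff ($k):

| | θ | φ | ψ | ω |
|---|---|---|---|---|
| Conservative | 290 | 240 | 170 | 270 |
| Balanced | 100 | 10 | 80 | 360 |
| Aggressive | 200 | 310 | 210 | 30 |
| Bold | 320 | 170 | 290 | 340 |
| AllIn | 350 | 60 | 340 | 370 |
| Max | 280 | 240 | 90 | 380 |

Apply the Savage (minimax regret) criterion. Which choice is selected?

Bold

Column bests: θ=350, φ=310, ψ=340, ω=380.
Conservative regrets: 60, 70, 170, 110 → max 170
Balanced regrets: 250, 300, 260, 20 → max 300
Aggressive regrets: 150, 0, 130, 350 → max 350
Bold regrets: 30, 140, 50, 40 → max 140
AllIn regrets: 0, 250, 0, 10 → max 250
Max regrets: 70, 70, 250, 0 → max 250
Smallest max regret = 140 → Bold.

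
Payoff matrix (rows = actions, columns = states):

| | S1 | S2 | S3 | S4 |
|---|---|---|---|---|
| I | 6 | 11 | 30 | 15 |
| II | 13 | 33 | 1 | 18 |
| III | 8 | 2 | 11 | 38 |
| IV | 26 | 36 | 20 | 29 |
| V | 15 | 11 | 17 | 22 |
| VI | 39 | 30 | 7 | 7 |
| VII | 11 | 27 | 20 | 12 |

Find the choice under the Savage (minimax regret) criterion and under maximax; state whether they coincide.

minimax regret → IV; maximax → VI (disagree)

Column bests: S1=39, S2=36, S3=30, S4=38.
I regrets: 33, 25, 0, 23 → max 33
II regrets: 26, 3, 29, 20 → max 29
III regrets: 31, 34, 19, 0 → max 34
IV regrets: 13, 0, 10, 9 → max 13
V regrets: 24, 25, 13, 16 → max 25
VI regrets: 0, 6, 23, 31 → max 31
VII regrets: 28, 9, 10, 26 → max 28
Smallest max regret = 13 → IV.
Row maxima: I=30, II=33, III=38, IV=36, V=22, VI=39, VII=27
Best best-case = 39 → VI.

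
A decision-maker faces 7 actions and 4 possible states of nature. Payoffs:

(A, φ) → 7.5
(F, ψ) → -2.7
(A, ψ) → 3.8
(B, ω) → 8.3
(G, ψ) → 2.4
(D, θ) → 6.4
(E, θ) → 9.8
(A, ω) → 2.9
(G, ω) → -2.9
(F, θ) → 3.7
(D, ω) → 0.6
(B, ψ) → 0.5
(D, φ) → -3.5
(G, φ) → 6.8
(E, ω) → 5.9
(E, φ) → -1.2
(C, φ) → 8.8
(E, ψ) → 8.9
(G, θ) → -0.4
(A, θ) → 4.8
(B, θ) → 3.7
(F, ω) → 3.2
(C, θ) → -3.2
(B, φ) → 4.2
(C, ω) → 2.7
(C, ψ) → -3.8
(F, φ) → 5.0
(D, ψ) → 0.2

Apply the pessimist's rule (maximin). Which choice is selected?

Row minima: A=2.9, B=0.5, C=-3.8, D=-3.5, E=-1.2, F=-2.7, G=-2.9
Best worst-case = 2.9 → A.

A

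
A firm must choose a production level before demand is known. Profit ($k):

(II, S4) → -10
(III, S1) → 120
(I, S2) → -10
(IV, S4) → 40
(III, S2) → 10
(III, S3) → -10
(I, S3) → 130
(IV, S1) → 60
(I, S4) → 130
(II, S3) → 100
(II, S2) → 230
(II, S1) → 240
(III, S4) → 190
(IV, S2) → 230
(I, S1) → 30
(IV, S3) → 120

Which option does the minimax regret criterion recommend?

IV

Column bests: S1=240, S2=230, S3=130, S4=190.
I regrets: 210, 240, 0, 60 → max 240
II regrets: 0, 0, 30, 200 → max 200
III regrets: 120, 220, 140, 0 → max 220
IV regrets: 180, 0, 10, 150 → max 180
Smallest max regret = 180 → IV.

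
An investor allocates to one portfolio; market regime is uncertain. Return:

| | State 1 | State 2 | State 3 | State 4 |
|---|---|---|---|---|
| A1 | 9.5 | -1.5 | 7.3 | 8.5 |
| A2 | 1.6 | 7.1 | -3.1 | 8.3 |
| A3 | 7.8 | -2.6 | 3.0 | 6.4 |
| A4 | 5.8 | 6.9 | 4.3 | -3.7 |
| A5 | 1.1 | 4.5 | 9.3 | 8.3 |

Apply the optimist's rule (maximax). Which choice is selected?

A1

Row maxima: A1=9.5, A2=8.3, A3=7.8, A4=6.9, A5=9.3
Best best-case = 9.5 → A1.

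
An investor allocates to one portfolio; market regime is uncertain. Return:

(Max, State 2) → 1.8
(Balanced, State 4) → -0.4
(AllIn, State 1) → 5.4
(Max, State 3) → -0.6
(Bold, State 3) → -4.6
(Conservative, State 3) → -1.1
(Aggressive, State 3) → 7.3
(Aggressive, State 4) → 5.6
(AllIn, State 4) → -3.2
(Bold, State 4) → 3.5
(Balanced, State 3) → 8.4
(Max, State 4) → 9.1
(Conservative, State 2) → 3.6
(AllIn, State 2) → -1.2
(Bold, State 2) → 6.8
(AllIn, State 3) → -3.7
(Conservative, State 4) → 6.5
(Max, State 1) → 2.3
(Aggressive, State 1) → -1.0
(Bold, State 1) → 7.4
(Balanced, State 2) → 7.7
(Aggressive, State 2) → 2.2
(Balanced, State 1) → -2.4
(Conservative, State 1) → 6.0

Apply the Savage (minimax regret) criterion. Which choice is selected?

Column bests: State 1=7.4, State 2=7.7, State 3=8.4, State 4=9.1.
Conservative regrets: 1.4, 4.1, 9.5, 2.6 → max 9.5
Balanced regrets: 9.8, 0.0, 0.0, 9.5 → max 9.8
Aggressive regrets: 8.4, 5.5, 1.1, 3.5 → max 8.4
Bold regrets: 0.0, 0.9, 13.0, 5.6 → max 13.0
AllIn regrets: 2.0, 8.9, 12.1, 12.3 → max 12.3
Max regrets: 5.1, 5.9, 9.0, 0.0 → max 9.0
Smallest max regret = 8.4 → Aggressive.

Aggressive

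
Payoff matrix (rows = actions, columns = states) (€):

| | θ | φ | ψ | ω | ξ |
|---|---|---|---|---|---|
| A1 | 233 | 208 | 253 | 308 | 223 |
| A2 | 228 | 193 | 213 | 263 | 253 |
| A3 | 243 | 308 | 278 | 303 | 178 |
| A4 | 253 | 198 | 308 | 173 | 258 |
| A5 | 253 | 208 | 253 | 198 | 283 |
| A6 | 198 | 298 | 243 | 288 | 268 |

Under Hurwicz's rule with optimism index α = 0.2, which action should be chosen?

A1

A1: 0.2·308 + 0.8·208 = 228
A2: 0.2·263 + 0.8·193 = 207
A3: 0.2·308 + 0.8·178 = 204
A4: 0.2·308 + 0.8·173 = 200
A5: 0.2·283 + 0.8·198 = 215
A6: 0.2·298 + 0.8·198 = 218
Highest Hurwicz score = 228 → A1.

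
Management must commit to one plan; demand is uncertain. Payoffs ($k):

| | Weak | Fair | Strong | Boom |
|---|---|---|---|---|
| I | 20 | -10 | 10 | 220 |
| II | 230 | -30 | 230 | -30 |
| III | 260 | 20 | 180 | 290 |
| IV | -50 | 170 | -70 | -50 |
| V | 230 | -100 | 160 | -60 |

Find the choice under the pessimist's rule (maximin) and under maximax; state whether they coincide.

maximin → III; maximax → III (agree)

Row minima: I=-10, II=-30, III=20, IV=-70, V=-100
Best worst-case = 20 → III.
Row maxima: I=220, II=230, III=290, IV=170, V=230
Best best-case = 290 → III.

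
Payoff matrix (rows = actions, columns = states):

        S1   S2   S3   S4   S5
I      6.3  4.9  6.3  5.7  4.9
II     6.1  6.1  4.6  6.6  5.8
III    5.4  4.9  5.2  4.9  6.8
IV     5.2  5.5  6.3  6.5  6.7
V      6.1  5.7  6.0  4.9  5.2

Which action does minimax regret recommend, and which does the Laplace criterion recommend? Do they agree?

minimax regret → IV; laplace → IV (agree)

Column bests: S1=6.3, S2=6.1, S3=6.3, S4=6.6, S5=6.8.
I regrets: 0.0, 1.2, 0.0, 0.9, 1.9 → max 1.9
II regrets: 0.2, 0.0, 1.7, 0.0, 1.0 → max 1.7
III regrets: 0.9, 1.2, 1.1, 1.7, 0.0 → max 1.7
IV regrets: 1.1, 0.6, 0.0, 0.1, 0.1 → max 1.1
V regrets: 0.2, 0.4, 0.3, 1.7, 1.6 → max 1.7
Smallest max regret = 1.1 → IV.
Row averages: I=5.62, II=5.84, III=5.44, IV=6.04, V=5.58
Highest average = 6.04 → IV.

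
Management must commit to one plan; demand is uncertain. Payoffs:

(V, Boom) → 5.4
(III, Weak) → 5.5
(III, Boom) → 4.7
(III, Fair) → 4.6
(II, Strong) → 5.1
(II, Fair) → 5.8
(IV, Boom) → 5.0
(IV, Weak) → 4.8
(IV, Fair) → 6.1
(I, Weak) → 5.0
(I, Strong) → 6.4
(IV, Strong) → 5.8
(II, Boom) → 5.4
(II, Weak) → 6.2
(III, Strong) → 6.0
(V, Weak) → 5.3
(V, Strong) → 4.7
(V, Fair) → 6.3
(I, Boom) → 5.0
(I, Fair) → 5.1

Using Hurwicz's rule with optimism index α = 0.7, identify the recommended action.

I

I: 0.7·6.4 + 0.3·5.0 = 5.98
II: 0.7·6.2 + 0.3·5.1 = 5.87
III: 0.7·6.0 + 0.3·4.6 = 5.58
IV: 0.7·6.1 + 0.3·4.8 = 5.71
V: 0.7·6.3 + 0.3·4.7 = 5.82
Highest Hurwicz score = 5.98 → I.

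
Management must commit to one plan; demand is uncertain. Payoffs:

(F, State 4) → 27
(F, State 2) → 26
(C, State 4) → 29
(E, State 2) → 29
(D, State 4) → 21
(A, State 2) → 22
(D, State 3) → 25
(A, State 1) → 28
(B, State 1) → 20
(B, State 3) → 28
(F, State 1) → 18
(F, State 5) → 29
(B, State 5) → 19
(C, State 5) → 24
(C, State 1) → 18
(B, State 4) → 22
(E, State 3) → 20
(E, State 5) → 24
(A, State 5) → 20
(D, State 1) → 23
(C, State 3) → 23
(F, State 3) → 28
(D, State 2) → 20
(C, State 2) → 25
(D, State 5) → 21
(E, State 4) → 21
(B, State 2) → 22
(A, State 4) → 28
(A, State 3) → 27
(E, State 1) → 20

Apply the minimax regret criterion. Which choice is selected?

Column bests: State 1=28, State 2=29, State 3=28, State 4=29, State 5=29.
A regrets: 0, 7, 1, 1, 9 → max 9
B regrets: 8, 7, 0, 7, 10 → max 10
C regrets: 10, 4, 5, 0, 5 → max 10
D regrets: 5, 9, 3, 8, 8 → max 9
E regrets: 8, 0, 8, 8, 5 → max 8
F regrets: 10, 3, 0, 2, 0 → max 10
Smallest max regret = 8 → E.

E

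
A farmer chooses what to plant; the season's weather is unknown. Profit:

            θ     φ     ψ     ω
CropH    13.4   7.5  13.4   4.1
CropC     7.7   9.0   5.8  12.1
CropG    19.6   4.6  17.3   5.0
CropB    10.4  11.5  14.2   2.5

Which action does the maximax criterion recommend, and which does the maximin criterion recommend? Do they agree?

Row maxima: CropH=13.4, CropC=12.1, CropG=19.6, CropB=14.2
Best best-case = 19.6 → CropG.
Row minima: CropH=4.1, CropC=5.8, CropG=4.6, CropB=2.5
Best worst-case = 5.8 → CropC.

maximax → CropG; maximin → CropC (disagree)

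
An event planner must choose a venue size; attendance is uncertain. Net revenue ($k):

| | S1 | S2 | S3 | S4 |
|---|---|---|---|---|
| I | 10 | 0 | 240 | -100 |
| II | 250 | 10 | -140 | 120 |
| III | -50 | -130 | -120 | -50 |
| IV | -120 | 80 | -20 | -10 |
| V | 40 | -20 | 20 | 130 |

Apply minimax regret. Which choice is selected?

V

Column bests: S1=250, S2=80, S3=240, S4=130.
I regrets: 240, 80, 0, 230 → max 240
II regrets: 0, 70, 380, 10 → max 380
III regrets: 300, 210, 360, 180 → max 360
IV regrets: 370, 0, 260, 140 → max 370
V regrets: 210, 100, 220, 0 → max 220
Smallest max regret = 220 → V.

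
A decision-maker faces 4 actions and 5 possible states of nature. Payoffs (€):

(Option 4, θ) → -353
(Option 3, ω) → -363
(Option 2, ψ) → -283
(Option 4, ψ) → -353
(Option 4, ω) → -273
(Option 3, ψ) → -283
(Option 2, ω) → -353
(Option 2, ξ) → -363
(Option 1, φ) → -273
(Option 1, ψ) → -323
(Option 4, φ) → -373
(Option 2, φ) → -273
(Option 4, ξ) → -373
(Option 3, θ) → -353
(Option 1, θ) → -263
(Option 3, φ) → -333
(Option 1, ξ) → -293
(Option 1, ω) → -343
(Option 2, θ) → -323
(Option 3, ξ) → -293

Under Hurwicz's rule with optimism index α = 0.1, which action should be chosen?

Option 1

Option 1: 0.1·(-263) + 0.9·(-343) = -335
Option 2: 0.1·(-273) + 0.9·(-363) = -354
Option 3: 0.1·(-283) + 0.9·(-363) = -355
Option 4: 0.1·(-273) + 0.9·(-373) = -363
Highest Hurwicz score = -335 → Option 1.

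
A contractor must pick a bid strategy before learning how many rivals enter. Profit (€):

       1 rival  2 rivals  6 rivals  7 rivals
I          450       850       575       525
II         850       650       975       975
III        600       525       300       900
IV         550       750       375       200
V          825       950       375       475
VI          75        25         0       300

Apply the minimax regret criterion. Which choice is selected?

Column bests: 1 rival=850, 2 rivals=950, 6 rivals=975, 7 rivals=975.
I regrets: 400, 100, 400, 450 → max 450
II regrets: 0, 300, 0, 0 → max 300
III regrets: 250, 425, 675, 75 → max 675
IV regrets: 300, 200, 600, 775 → max 775
V regrets: 25, 0, 600, 500 → max 600
VI regrets: 775, 925, 975, 675 → max 975
Smallest max regret = 300 → II.

II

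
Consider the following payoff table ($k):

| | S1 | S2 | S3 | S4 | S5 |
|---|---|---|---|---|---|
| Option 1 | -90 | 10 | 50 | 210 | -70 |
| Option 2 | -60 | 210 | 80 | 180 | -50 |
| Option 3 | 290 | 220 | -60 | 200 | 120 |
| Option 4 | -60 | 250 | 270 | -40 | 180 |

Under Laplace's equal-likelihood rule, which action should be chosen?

Row averages: Option 1=22, Option 2=72, Option 3=154, Option 4=120
Highest average = 154 → Option 3.

Option 3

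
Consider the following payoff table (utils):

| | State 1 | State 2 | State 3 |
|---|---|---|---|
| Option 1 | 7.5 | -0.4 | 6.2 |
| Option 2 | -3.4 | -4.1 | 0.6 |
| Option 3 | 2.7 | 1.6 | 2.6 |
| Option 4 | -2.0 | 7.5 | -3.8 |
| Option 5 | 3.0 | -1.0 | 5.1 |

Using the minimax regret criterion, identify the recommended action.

Column bests: State 1=7.5, State 2=7.5, State 3=6.2.
Option 1 regrets: 0.0, 7.9, 0.0 → max 7.9
Option 2 regrets: 10.9, 11.6, 5.6 → max 11.6
Option 3 regrets: 4.8, 5.9, 3.6 → max 5.9
Option 4 regrets: 9.5, 0.0, 10.0 → max 10.0
Option 5 regrets: 4.5, 8.5, 1.1 → max 8.5
Smallest max regret = 5.9 → Option 3.

Option 3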